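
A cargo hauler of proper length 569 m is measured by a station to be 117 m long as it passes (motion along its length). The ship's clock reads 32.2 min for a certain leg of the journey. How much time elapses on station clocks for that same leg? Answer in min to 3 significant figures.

Length contraction ⇒ γ = L₀/L = 569/117 = 4.8632
Time dilation: Δt = γτ₀ = 4.8632 × 32.2 min = 157 min

Δt ≈ 157 min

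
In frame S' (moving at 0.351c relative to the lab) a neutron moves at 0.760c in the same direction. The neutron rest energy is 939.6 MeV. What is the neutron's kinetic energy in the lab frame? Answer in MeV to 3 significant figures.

u_lab = (0.760 + 0.351)/(1 + 0.760×0.351) = 0.877041
γ = 1/√(1 − 0.877041²) = 2.0815
K = (γ − 1)m₀c² = (2.0815 − 1) × 939.6 = 1.0815 × 939.6 = 1020 MeV

K ≈ 1020 MeV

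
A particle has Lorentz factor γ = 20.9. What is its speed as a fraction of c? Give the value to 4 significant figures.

β ≈ 0.9989

β = √(1 − 1/γ²) = √(1 − 1/20.9²) = √(0.997711) = 0.9989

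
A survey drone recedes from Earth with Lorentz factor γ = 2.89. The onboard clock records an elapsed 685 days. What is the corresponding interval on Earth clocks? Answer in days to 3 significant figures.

γ = 2.89 (given)
Time dilation: Δt = γτ₀ = 2.89 × 685 days = 1980 days

Δt ≈ 1980 days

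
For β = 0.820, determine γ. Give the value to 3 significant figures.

γ ≈ 1.75

γ = 1/√(1 − β²) = 1/√(1 − 0.820²) = 1/√(0.32760) = 1.75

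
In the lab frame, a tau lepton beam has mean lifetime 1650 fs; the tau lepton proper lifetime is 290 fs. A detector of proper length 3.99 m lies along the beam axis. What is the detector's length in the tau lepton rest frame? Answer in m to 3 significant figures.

L ≈ 0.701 m

Time dilation ⇒ γ = Δt/τ₀ = 1650/290 = 5.6897
Length contraction: L = L₀/γ = 3.99/5.6897 = 0.701 m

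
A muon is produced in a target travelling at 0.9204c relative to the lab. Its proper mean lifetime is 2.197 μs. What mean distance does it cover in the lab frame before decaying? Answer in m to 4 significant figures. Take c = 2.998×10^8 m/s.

γ = 1/√(1 − 0.9204²) = 2.55769
Dilated lifetime: Δt = γτ₀ = 2.55769 × 2.197 μs = 5.61924 μs
d = vΔt = 0.9204c × 5.61924 μs = 2.75936×10^8 m/s × 5.61924×10^-6 s = 1551 m

d ≈ 1551 m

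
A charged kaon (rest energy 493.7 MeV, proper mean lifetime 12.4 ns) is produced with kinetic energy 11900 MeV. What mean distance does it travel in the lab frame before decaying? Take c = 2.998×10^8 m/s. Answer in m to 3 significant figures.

γ = 1 + K/(m₀c²) = 1 + 11900/493.7 = 25.104
β = √(1 − 1/γ²) = 0.99921
Dilated lifetime: γτ₀ = 25.104 × 12.4 ns = 311.29 ns
d = βc·γτ₀ = 0.99921 × (2.998×10^8 m/s) × 3.1129×10^-7 s = 93.2 m

d ≈ 93.2 m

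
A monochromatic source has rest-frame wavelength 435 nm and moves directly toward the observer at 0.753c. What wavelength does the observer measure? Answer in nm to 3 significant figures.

λ_obs ≈ 163 nm

Relativistic Doppler: λ_obs = λ_src √((1−β)/(1+β))
= 435 × √(0.24700/1.7530) = 435 × 0.37537 = 163 nm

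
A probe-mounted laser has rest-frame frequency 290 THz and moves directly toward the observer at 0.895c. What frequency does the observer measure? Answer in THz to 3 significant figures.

f_obs ≈ 1230 THz

Relativistic Doppler: f_obs = f_src √((1+β)/(1−β))
= 290 × √(1.8950/0.10500) = 290 × 4.2482 = 1230 THz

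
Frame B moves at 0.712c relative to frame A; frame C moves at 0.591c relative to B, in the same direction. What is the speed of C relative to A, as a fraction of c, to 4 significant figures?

Compose boost 2: (0.591 + 0.712)/(1 + 0.591×0.712) = 1.303/1.42079 = 0.9171

u ≈ 0.9171c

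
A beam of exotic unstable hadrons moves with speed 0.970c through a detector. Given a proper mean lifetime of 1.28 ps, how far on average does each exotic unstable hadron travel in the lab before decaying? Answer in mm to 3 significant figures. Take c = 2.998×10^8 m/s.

d ≈ 1.53 mm

γ = 1/√(1 − 0.970²) = 4.1135
Dilated lifetime: Δt = γτ₀ = 4.1135 × 1.28 ps = 5.2652 ps
d = vΔt = 0.970c × 5.2652 ps = 2.9081×10^8 m/s × 5.2652×10^-12 s = 1.53 mm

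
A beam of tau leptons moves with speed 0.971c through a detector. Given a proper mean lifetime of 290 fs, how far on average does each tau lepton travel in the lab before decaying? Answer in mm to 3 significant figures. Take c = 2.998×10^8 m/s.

d ≈ 0.353 mm

γ = 1/√(1 − 0.971²) = 4.1827
Dilated lifetime: Δt = γτ₀ = 4.1827 × 290 fs = 1213.0 fs
d = vΔt = 0.971c × 1213.0 fs = 2.9111×10^8 m/s × 1.2130×10^-12 s = 0.353 mm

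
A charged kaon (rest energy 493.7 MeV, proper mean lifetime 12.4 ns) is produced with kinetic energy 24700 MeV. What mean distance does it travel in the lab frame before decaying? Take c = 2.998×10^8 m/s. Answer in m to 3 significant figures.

γ = 1 + K/(m₀c²) = 1 + 24700/493.7 = 51.030
β = √(1 − 1/γ²) = 0.99981
Dilated lifetime: γτ₀ = 51.030 × 12.4 ns = 632.78 ns
d = βc·γτ₀ = 0.99981 × (2.998×10^8 m/s) × 6.3278×10^-7 s = 190 m

d ≈ 190 m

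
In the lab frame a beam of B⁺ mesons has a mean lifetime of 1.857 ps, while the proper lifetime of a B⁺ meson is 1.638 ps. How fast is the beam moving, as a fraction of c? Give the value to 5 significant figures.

γ = Δt/τ₀ = 1.857/1.638 = 1.133700
β = √(1 − 1/γ²) = √(1 − 1/1.133700²) = 0.47112

β ≈ 0.47112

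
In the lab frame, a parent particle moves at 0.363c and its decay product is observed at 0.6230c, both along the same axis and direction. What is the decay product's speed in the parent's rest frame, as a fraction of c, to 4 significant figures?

u' ≈ 0.3360c

Inverse velocity addition: u' = (u − v)/(1 − uv/c²)
= (0.6230 − 0.363)/(1 − 0.6230×0.363) = 0.2600/0.773851 = 0.3360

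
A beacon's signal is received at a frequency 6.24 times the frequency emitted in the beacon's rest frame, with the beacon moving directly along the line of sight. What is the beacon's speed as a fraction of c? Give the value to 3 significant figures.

β ≈ 0.950

f_obs/f_src = √((1+β)/(1−β)) = 6.24  ⇒  (1+β)/(1−β) = 38.938
β = |1 − D²|/(1 + D²) = |1 − 38.938|/(1 + 38.938) = 0.950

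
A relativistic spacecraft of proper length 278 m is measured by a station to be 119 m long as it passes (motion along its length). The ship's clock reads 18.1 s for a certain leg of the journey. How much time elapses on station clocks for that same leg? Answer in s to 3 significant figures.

Length contraction ⇒ γ = L₀/L = 278/119 = 2.3361
Time dilation: Δt = γτ₀ = 2.3361 × 18.1 s = 42.3 s

Δt ≈ 42.3 s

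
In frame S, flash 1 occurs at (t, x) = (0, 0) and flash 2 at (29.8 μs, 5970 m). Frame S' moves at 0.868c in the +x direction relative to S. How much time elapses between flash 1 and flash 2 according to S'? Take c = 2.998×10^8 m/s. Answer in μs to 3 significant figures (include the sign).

Δt' ≈ 25.2 μs

γ = 1/√(1 − 0.868²) = 2.0138
Δt' = γ(Δt − vΔx/c²) = 2.0138 × (29.8 μs − 0.868×5970 m / (2.998×10^8 m/s))
= 2.0138 × (12.515 μs) = 25.2 μs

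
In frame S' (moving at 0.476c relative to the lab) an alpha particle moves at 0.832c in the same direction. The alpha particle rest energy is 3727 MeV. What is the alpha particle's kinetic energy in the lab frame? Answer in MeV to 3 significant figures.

u_lab = (0.832 + 0.476)/(1 + 0.832×0.476) = 0.936941
γ = 1/√(1 − 0.936941²) = 2.8613
K = (γ − 1)m₀c² = (2.8613 − 1) × 3727 = 1.8613 × 3727 = 6940 MeV

K ≈ 6940 MeV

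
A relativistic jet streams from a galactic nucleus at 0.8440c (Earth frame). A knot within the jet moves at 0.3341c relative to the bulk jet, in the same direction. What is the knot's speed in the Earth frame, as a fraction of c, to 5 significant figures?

u ≈ 0.91897c

Relativistic velocity addition: u = (u' + v)/(1 + u'v/c²)
= (0.3341 + 0.8440)/(1 + 0.3341×0.8440) = 1.1781/1.281980 = 0.91897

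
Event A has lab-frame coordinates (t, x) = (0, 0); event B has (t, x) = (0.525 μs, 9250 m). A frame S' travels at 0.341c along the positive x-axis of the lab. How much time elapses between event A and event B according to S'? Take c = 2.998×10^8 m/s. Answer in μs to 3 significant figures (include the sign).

γ = 1/√(1 − 0.341²) = 1.0638
Δt' = γ(Δt − vΔx/c²) = 1.0638 × (0.525 μs − 0.341×9250 m / (2.998×10^8 m/s))
= 1.0638 × (-9.9962 μs) = -10.6 μs

Δt' ≈ -10.6 μs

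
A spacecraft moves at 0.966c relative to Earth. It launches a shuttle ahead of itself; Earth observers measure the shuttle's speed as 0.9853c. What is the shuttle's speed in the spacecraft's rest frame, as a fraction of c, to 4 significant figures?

Inverse velocity addition: u' = (u − v)/(1 − uv/c²)
= (0.9853 − 0.966)/(1 − 0.9853×0.966) = 0.01930/0.0482002 = 0.4004

u' ≈ 0.4004c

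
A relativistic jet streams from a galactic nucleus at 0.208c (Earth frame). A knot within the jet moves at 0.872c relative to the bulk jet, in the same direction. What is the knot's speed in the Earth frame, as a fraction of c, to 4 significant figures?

Relativistic velocity addition: u = (u' + v)/(1 + u'v/c²)
= (0.872 + 0.208)/(1 + 0.872×0.208) = 1.080/1.18138 = 0.9142

u ≈ 0.9142c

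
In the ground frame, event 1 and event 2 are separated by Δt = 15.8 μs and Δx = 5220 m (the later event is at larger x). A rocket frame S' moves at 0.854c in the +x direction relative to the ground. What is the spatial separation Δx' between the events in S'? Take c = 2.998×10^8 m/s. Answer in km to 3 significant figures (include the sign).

Δx' ≈ 2.26 km

γ = 1/√(1 − 0.854²) = 1.9221
Δx' = γ(Δx − vΔt) = 1.9221 × (5220 m − 0.854×(2.998×10^8 m/s)×15.8×10^-6 s)
= 1.9221 × (1174.7 m) = 2.26 km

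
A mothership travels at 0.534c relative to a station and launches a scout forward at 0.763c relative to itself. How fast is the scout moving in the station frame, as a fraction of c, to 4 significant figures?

Compose boost 2: (0.763 + 0.534)/(1 + 0.763×0.534) = 1.297/1.40744 = 0.9215

u ≈ 0.9215c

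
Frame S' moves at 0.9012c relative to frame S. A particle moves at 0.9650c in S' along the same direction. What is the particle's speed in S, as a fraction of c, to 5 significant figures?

u ≈ 0.99815c

Relativistic velocity addition: u = (u' + v)/(1 + u'v/c²)
= (0.9650 + 0.9012)/(1 + 0.9650×0.9012) = 1.8662/1.869658 = 0.99815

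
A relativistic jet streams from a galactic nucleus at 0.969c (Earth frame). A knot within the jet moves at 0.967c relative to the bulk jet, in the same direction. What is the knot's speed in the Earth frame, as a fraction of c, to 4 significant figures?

Relativistic velocity addition: u = (u' + v)/(1 + u'v/c²)
= (0.967 + 0.969)/(1 + 0.967×0.969) = 1.936/1.93702 = 0.9995

u ≈ 0.9995c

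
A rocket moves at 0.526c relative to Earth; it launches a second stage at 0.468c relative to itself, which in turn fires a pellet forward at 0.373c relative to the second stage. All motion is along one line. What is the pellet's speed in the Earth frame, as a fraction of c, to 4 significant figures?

Compose boost 2: (0.468 + 0.526)/(1 + 0.468×0.526) = 0.9940/1.24617 = 0.797645
Compose boost 3: (0.373 + 0.797645)/(1 + 0.373×0.797645) = 1.17065/1.29752 = 0.9022

u ≈ 0.9022c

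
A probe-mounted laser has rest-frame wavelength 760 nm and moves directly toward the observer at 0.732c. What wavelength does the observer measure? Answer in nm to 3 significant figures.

λ_obs ≈ 299 nm

Relativistic Doppler: λ_obs = λ_src √((1−β)/(1+β))
= 760 × √(0.26800/1.7320) = 760 × 0.39336 = 299 nm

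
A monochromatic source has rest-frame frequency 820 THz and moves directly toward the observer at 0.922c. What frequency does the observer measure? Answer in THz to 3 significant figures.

f_obs ≈ 4070 THz

Relativistic Doppler: f_obs = f_src √((1+β)/(1−β))
= 820 × √(1.9220/0.078000) = 820 × 4.9640 = 4070 THz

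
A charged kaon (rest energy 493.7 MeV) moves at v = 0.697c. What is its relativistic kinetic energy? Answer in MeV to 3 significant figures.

K ≈ 195 MeV

γ = 1/√(1 − 0.697²) = 1.3946
K = (γ − 1)m₀c² = (1.3946 − 1) × 493.7 MeV = 0.39456 × 493.7 MeV = 195 MeV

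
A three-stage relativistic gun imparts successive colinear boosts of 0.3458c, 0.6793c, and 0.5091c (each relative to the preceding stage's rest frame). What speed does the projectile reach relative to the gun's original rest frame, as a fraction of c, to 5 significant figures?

Compose boost 2: (0.6793 + 0.3458)/(1 + 0.6793×0.3458) = 1.0251/1.234902 = 0.8301064
Compose boost 3: (0.5091 + 0.8301064)/(1 + 0.5091×0.8301064) = 1.339206/1.422607 = 0.94137

u ≈ 0.94137c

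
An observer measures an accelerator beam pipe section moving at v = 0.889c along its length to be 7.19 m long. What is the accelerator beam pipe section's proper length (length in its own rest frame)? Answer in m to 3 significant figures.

L₀ ≈ 15.7 m

γ = 1/√(1 − 0.889²) = 2.1838
L₀ = γL = 2.1838 × 7.19 = 15.7 m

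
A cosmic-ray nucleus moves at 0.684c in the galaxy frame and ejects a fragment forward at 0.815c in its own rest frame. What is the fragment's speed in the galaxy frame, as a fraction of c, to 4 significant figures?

Compose boost 2: (0.815 + 0.684)/(1 + 0.815×0.684) = 1.499/1.55746 = 0.9625

u ≈ 0.9625c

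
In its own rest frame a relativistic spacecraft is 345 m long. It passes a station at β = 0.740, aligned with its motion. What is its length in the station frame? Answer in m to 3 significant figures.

L ≈ 232 m

γ = 1/√(1 − 0.740²) = 1.4868
Length contraction: L = L₀/γ = 345/1.4868 = 232 m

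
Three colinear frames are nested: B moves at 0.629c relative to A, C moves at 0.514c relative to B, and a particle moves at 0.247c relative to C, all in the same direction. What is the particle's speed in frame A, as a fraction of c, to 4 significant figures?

u ≈ 0.9154c

Compose boost 2: (0.514 + 0.629)/(1 + 0.514×0.629) = 1.143/1.32331 = 0.863746
Compose boost 3: (0.247 + 0.863746)/(1 + 0.247×0.863746) = 1.11075/1.21335 = 0.9154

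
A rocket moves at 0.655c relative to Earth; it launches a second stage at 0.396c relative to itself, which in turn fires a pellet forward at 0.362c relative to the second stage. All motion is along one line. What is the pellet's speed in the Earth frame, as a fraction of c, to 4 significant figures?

Compose boost 2: (0.396 + 0.655)/(1 + 0.396×0.655) = 1.051/1.25938 = 0.834538
Compose boost 3: (0.362 + 0.834538)/(1 + 0.362×0.834538) = 1.19654/1.30210 = 0.9189

u ≈ 0.9189c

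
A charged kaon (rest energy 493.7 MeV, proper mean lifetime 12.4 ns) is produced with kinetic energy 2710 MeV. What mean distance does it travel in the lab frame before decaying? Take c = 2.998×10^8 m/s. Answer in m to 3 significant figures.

d ≈ 23.8 m

γ = 1 + K/(m₀c²) = 1 + 2710/493.7 = 6.4892
β = √(1 − 1/γ²) = 0.98805
Dilated lifetime: γτ₀ = 6.4892 × 12.4 ns = 80.466 ns
d = βc·γτ₀ = 0.98805 × (2.998×10^8 m/s) × 8.0466×10^-8 s = 23.8 m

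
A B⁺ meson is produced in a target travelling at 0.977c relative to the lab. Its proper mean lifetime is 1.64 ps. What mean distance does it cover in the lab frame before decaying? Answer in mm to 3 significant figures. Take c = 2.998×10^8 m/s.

d ≈ 2.25 mm

γ = 1/√(1 − 0.977²) = 4.6896
Dilated lifetime: Δt = γτ₀ = 4.6896 × 1.64 ps = 7.6909 ps
d = vΔt = 0.977c × 7.6909 ps = 2.9290×10^8 m/s × 7.6909×10^-12 s = 2.25 mm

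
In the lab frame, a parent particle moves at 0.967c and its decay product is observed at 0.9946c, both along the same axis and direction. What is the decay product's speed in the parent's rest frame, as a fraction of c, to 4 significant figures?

Inverse velocity addition: u' = (u − v)/(1 − uv/c²)
= (0.9946 − 0.967)/(1 − 0.9946×0.967) = 0.02760/0.0382218 = 0.7221

u' ≈ 0.7221c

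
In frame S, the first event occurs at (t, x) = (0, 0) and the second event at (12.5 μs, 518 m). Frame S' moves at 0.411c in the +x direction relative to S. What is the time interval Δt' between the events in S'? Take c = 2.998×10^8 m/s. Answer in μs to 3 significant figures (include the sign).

γ = 1/√(1 − 0.411²) = 1.0969
Δt' = γ(Δt − vΔx/c²) = 1.0969 × (12.5 μs − 0.411×518 m / (2.998×10^8 m/s))
= 1.0969 × (11.790 μs) = 12.9 μs

Δt' ≈ 12.9 μs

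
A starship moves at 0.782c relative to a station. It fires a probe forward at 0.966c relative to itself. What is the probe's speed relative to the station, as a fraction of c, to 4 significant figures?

Relativistic velocity addition: u = (u' + v)/(1 + u'v/c²)
= (0.966 + 0.782)/(1 + 0.966×0.782) = 1.748/1.75541 = 0.9958

u ≈ 0.9958c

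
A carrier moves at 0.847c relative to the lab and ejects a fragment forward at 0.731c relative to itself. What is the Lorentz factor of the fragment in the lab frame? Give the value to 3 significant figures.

u_lab = (0.731 + 0.847)/(1 + 0.731×0.847) = 1.578/1.61916 = 0.974581
γ = 1/√(1 − 0.974581²) = 4.46

γ ≈ 4.46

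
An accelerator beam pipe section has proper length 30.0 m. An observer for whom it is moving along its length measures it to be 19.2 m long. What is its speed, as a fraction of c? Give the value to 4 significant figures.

β ≈ 0.7684

γ = L₀/L = 30.0/19.2 = 1.56250
β = √(1 − 1/γ²) = 0.7684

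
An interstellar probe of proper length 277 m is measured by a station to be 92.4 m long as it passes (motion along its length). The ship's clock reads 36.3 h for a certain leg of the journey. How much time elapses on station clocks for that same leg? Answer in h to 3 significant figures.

Δt ≈ 109 h

Length contraction ⇒ γ = L₀/L = 277/92.4 = 2.9978
Time dilation: Δt = γτ₀ = 2.9978 × 36.3 h = 109 h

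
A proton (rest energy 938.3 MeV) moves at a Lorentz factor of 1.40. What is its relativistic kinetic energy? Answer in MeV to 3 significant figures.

γ = 1.40 (given)
K = (γ − 1)m₀c² = (1.40 − 1) × 938.3 MeV = 0.40000 × 938.3 MeV = 375 MeV

K ≈ 375 MeV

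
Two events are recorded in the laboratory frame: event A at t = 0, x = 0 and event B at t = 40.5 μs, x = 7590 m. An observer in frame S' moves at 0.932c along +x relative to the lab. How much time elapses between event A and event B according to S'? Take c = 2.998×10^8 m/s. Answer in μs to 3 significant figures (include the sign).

Δt' ≈ 46.6 μs

γ = 1/√(1 − 0.932²) = 2.7589
Δt' = γ(Δt − vΔx/c²) = 2.7589 × (40.5 μs − 0.932×7590 m / (2.998×10^8 m/s))
= 2.7589 × (16.905 μs) = 46.6 μs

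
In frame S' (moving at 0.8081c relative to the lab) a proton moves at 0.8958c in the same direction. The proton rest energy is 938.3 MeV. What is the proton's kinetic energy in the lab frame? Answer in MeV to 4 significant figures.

K ≈ 5240 MeV

u_lab = (0.8958 + 0.8081)/(1 + 0.8958×0.8081) = 0.9884007
γ = 1/√(1 − 0.9884007²) = 6.58464
K = (γ − 1)m₀c² = (6.58464 − 1) × 938.3 = 5.58464 × 938.3 = 5240 MeV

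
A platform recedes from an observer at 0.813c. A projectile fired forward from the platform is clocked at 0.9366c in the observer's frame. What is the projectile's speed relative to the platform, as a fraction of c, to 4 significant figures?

u' ≈ 0.5181c

Inverse velocity addition: u' = (u − v)/(1 − uv/c²)
= (0.9366 − 0.813)/(1 − 0.9366×0.813) = 0.1236/0.238544 = 0.5181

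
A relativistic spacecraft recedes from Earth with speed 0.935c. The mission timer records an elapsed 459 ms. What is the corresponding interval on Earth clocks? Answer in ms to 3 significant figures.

Δt ≈ 1290 ms

γ = 1/√(1 − 0.935²) = 2.8197
Time dilation: Δt = γτ₀ = 2.8197 × 459 ms = 1290 ms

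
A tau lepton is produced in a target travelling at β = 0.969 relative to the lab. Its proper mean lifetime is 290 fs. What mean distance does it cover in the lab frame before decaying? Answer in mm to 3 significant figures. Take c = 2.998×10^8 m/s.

γ = 1/√(1 − 0.969²) = 4.0476
Dilated lifetime: Δt = γτ₀ = 4.0476 × 290 fs = 1173.8 fs
d = vΔt = 0.969c × 1173.8 fs = 2.9051×10^8 m/s × 1.1738×10^-12 s = 0.341 mm

d ≈ 0.341 mm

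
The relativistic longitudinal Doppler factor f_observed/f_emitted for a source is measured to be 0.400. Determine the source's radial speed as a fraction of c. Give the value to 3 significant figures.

β ≈ 0.724

f_obs/f_src = √((1−β)/(1+β)) = 0.400  ⇒  (1−β)/(1+β) = 0.16000
β = |1 − D²|/(1 + D²) = |1 − 0.16000|/(1 + 0.16000) = 0.724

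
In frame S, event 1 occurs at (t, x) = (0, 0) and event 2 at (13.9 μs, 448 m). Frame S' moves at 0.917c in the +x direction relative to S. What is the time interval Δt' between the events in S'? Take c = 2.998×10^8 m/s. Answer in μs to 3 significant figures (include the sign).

Δt' ≈ 31.4 μs

γ = 1/√(1 − 0.917²) = 2.5070
Δt' = γ(Δt − vΔx/c²) = 2.5070 × (13.9 μs − 0.917×448 m / (2.998×10^8 m/s))
= 2.5070 × (12.530 μs) = 31.4 μs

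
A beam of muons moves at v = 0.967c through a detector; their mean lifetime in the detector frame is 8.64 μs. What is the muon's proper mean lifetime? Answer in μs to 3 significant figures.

γ = 1/√(1 − 0.967²) = 3.9250
Proper time: τ₀ = Δt/γ = 8.64/3.9250 = 2.20 μs

τ₀ ≈ 2.20 μs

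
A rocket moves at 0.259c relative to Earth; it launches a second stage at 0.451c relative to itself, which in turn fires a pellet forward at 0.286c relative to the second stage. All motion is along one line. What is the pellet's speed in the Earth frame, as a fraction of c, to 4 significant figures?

u ≈ 0.7799c

Compose boost 2: (0.451 + 0.259)/(1 + 0.451×0.259) = 0.7100/1.11681 = 0.635740
Compose boost 3: (0.286 + 0.635740)/(1 + 0.286×0.635740) = 0.921740/1.18182 = 0.7799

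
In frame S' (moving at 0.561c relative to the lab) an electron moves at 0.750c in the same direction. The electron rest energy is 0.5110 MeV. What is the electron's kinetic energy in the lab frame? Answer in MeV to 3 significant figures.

u_lab = (0.750 + 0.561)/(1 + 0.750×0.561) = 0.922752
γ = 1/√(1 − 0.922752²) = 2.5947
K = (γ − 1)m₀c² = (2.5947 − 1) × 0.5110 = 1.5947 × 0.5110 = 0.815 MeV

K ≈ 0.815 MeV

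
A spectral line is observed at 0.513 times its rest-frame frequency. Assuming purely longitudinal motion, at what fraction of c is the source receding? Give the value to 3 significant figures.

β ≈ 0.583

f_obs/f_src = √((1−β)/(1+β)) = 0.513  ⇒  (1−β)/(1+β) = 0.26317
β = |1 − D²|/(1 + D²) = |1 − 0.26317|/(1 + 0.26317) = 0.583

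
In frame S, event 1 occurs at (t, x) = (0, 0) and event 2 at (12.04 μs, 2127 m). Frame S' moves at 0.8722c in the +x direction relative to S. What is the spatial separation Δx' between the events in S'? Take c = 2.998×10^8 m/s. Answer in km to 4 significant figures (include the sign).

Δx' ≈ -2.088 km

γ = 1/√(1 − 0.8722²) = 2.04437
Δx' = γ(Δx − vΔt) = 2.04437 × (2127 m − 0.8722×(2.998×10^8 m/s)×12.04×10^-6 s)
= 2.04437 × (-1021.29 m) = -2.088 km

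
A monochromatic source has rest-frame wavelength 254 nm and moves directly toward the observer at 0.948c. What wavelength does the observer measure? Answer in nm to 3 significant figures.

Relativistic Doppler: λ_obs = λ_src √((1−β)/(1+β))
= 254 × √(0.052000/1.9480) = 254 × 0.16338 = 41.5 nm

λ_obs ≈ 41.5 nm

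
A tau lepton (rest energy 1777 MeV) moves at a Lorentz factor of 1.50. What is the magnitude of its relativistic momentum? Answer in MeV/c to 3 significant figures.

p ≈ 1990 MeV/c

β = √(1 − 1/γ²) = √(1 − 1/1.50²) = 0.74536
p = γβm₀c = 1.50 × 0.74536 × 1777 MeV/c = 1990 MeV/c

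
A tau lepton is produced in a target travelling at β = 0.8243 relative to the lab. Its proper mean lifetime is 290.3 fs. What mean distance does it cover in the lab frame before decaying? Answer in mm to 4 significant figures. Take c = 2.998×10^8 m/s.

γ = 1/√(1 − 0.8243²) = 1.76631
Dilated lifetime: Δt = γτ₀ = 1.76631 × 290.3 fs = 512.759 fs
d = vΔt = 0.8243c × 512.759 fs = 2.47125×10^8 m/s × 5.12759×10^-13 s = 0.1267 mm

d ≈ 0.1267 mm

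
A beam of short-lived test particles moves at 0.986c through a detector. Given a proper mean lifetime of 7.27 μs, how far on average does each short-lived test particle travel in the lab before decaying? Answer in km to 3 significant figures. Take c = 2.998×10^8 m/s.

γ = 1/√(1 − 0.986²) = 5.9972
Dilated lifetime: Δt = γτ₀ = 5.9972 × 7.27 μs = 43.599 μs
d = vΔt = 0.986c × 43.599 μs = 2.9560×10^8 m/s × 4.3599×10^-5 s = 12.9 km

d ≈ 12.9 km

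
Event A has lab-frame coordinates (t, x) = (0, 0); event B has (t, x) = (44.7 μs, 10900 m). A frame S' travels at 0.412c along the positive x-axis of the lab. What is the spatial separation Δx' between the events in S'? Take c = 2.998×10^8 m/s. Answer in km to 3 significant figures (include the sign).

Δx' ≈ 5.90 km

γ = 1/√(1 − 0.412²) = 1.0975
Δx' = γ(Δx − vΔt) = 1.0975 × (10900 m − 0.412×(2.998×10^8 m/s)×44.7×10^-6 s)
= 1.0975 × (5378.8 m) = 5.90 km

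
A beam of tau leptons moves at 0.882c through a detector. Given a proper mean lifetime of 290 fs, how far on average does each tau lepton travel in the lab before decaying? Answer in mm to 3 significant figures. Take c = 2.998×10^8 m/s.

d ≈ 0.163 mm

γ = 1/√(1 − 0.882²) = 2.1220
Dilated lifetime: Δt = γτ₀ = 2.1220 × 290 fs = 615.39 fs
d = vΔt = 0.882c × 615.39 fs = 2.6442×10^8 m/s × 6.1539×10^-13 s = 0.163 mm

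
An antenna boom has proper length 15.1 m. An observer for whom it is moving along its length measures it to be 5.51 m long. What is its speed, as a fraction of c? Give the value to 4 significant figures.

β ≈ 0.9310

γ = L₀/L = 15.1/5.51 = 2.74047
β = √(1 − 1/γ²) = 0.9310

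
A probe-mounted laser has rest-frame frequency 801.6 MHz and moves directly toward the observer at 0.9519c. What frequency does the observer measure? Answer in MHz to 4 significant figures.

Relativistic Doppler: f_obs = f_src √((1+β)/(1−β))
= 801.6 × √(1.95190/0.0481000) = 801.6 × 6.37025 = 5106 MHz

f_obs ≈ 5106 MHz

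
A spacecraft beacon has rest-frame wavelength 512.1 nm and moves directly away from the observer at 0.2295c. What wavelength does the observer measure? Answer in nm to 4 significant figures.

Relativistic Doppler: λ_obs = λ_src √((1+β)/(1−β))
= 512.1 × √(1.22950/0.770500) = 512.1 × 1.26322 = 646.9 nm

λ_obs ≈ 646.9 nm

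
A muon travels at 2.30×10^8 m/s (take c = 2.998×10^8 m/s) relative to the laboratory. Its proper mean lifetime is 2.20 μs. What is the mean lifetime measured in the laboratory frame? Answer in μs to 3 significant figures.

β = v/c = 2.30×10^8 / 2.998×10^8 = 0.76718
γ = 1/√(1 − 0.76718²) = 1.5590
Time dilation: Δt = γτ₀ = 1.5590 × 2.20 μs = 3.43 μs

Δt ≈ 3.43 μs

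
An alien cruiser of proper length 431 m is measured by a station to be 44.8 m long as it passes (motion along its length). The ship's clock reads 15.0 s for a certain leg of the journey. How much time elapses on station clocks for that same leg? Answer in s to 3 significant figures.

Δt ≈ 144 s

Length contraction ⇒ γ = L₀/L = 431/44.8 = 9.6205
Time dilation: Δt = γτ₀ = 9.6205 × 15.0 s = 144 s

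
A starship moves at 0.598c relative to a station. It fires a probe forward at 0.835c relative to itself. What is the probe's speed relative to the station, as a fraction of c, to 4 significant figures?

u ≈ 0.9558c

Relativistic velocity addition: u = (u' + v)/(1 + u'v/c²)
= (0.835 + 0.598)/(1 + 0.835×0.598) = 1.433/1.49933 = 0.9558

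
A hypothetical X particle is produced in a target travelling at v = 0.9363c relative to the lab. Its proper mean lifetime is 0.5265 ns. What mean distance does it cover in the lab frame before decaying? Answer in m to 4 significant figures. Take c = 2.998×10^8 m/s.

γ = 1/√(1 − 0.9363²) = 2.84737
Dilated lifetime: Δt = γτ₀ = 2.84737 × 0.5265 ns = 1.49914 ns
d = vΔt = 0.9363c × 1.49914 ns = 2.80703×10^8 m/s × 1.49914×10^-9 s = 0.4208 m

d ≈ 0.4208 m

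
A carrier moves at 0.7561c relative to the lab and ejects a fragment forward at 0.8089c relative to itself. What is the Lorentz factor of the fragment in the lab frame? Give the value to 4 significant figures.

γ ≈ 4.188

u_lab = (0.8089 + 0.7561)/(1 + 0.8089×0.7561) = 1.5650/1.611609 = 0.9710790
γ = 1/√(1 − 0.9710790²) = 4.188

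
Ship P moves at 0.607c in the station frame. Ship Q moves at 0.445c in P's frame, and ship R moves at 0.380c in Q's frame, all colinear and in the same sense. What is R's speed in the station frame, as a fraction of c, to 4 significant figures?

Compose boost 2: (0.445 + 0.607)/(1 + 0.445×0.607) = 1.052/1.27012 = 0.828271
Compose boost 3: (0.380 + 0.828271)/(1 + 0.380×0.828271) = 1.20827/1.31474 = 0.9190

u ≈ 0.9190c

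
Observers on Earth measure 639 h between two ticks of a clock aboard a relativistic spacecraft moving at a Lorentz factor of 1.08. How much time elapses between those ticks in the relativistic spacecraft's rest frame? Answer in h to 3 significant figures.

τ₀ ≈ 592 h

γ = 1.08 (given)
Proper time: τ₀ = Δt/γ = 639/1.08 = 592 h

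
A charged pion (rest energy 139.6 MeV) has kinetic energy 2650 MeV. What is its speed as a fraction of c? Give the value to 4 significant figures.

β ≈ 0.9987

γ = 1 + K/(m₀c²) = 1 + 2650/139.6 = 19.9828
β = √(1 − 1/γ²) = 0.9987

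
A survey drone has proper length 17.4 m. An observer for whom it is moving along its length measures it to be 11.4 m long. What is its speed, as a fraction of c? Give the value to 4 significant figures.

γ = L₀/L = 17.4/11.4 = 1.52632
β = √(1 − 1/γ²) = 0.7555

β ≈ 0.7555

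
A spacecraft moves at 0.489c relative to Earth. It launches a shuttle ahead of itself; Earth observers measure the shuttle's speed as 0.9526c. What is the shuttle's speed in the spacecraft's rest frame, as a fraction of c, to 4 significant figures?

Inverse velocity addition: u' = (u − v)/(1 − uv/c²)
= (0.9526 − 0.489)/(1 − 0.9526×0.489) = 0.4636/0.534179 = 0.8679

u' ≈ 0.8679c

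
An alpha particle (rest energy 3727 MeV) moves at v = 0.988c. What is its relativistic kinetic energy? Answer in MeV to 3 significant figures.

K ≈ 20400 MeV

γ = 1/√(1 − 0.988²) = 6.4744
K = (γ − 1)m₀c² = (6.4744 − 1) × 3727 MeV = 5.4744 × 3727 MeV = 20400 MeV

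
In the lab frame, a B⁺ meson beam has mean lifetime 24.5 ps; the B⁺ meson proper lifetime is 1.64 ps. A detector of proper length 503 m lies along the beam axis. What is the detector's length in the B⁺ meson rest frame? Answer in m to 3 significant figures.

L ≈ 33.7 m

Time dilation ⇒ γ = Δt/τ₀ = 24.5/1.64 = 14.939
Length contraction: L = L₀/γ = 503/14.939 = 33.7 m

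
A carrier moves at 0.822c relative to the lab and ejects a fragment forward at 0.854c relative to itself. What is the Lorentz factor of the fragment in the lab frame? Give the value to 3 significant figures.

γ ≈ 5.74

u_lab = (0.854 + 0.822)/(1 + 0.854×0.822) = 1.676/1.70199 = 0.984731
γ = 1/√(1 − 0.984731²) = 5.74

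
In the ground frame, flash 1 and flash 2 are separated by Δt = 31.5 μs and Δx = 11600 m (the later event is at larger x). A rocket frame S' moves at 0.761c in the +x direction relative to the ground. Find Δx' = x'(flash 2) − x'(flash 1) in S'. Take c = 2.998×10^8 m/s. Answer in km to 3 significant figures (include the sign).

Δx' ≈ 6.80 km

γ = 1/√(1 − 0.761²) = 1.5414
Δx' = γ(Δx − vΔt) = 1.5414 × (11600 m − 0.761×(2.998×10^8 m/s)×31.5×10^-6 s)
= 1.5414 × (4413.3 m) = 6.80 km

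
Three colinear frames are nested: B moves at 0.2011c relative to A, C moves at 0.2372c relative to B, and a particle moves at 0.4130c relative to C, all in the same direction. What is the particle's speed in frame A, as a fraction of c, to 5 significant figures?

u ≈ 0.70887c

Compose boost 2: (0.2372 + 0.2011)/(1 + 0.2372×0.2011) = 0.43830/1.047701 = 0.4183446
Compose boost 3: (0.4130 + 0.4183446)/(1 + 0.4130×0.4183446) = 0.8313446/1.172776 = 0.70887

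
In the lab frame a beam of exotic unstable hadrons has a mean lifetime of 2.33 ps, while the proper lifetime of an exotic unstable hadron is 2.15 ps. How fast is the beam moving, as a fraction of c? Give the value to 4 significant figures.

γ = Δt/τ₀ = 2.33/2.15 = 1.08372
β = √(1 − 1/γ²) = √(1 − 1/1.08372²) = 0.3854

β ≈ 0.3854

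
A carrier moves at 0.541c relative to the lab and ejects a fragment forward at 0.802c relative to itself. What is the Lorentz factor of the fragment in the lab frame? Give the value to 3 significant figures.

γ ≈ 2.85

u_lab = (0.802 + 0.541)/(1 + 0.802×0.541) = 1.343/1.43388 = 0.936618
γ = 1/√(1 − 0.936618²) = 2.85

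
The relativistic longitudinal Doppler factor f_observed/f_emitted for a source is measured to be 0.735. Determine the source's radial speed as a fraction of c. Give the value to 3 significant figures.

f_obs/f_src = √((1−β)/(1+β)) = 0.735  ⇒  (1−β)/(1+β) = 0.54022
β = |1 − D²|/(1 + D²) = |1 − 0.54022|/(1 + 0.54022) = 0.299

β ≈ 0.299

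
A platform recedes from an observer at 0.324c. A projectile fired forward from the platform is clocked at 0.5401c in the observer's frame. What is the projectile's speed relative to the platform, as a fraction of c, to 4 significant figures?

u' ≈ 0.2619c

Inverse velocity addition: u' = (u − v)/(1 − uv/c²)
= (0.5401 − 0.324)/(1 − 0.5401×0.324) = 0.2161/0.825008 = 0.2619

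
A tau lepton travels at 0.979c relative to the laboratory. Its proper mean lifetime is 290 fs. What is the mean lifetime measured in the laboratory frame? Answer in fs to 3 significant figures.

Δt ≈ 1420 fs

γ = 1/√(1 − 0.979²) = 4.9053
Time dilation: Δt = γτ₀ = 4.9053 × 290 fs = 1420 fs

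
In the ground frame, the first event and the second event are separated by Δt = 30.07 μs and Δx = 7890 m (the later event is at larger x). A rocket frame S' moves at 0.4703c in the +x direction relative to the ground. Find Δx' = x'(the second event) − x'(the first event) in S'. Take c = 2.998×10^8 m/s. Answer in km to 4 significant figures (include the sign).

Δx' ≈ 4.136 km

γ = 1/√(1 − 0.4703²) = 1.13314
Δx' = γ(Δx − vΔt) = 1.13314 × (7890 m − 0.4703×(2.998×10^8 m/s)×30.07×10^-6 s)
= 1.13314 × (3650.25 m) = 4.136 km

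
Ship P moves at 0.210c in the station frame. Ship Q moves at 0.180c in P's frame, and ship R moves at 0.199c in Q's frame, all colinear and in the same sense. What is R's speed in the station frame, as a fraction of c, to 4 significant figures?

Compose boost 2: (0.180 + 0.210)/(1 + 0.180×0.210) = 0.3900/1.03780 = 0.375795
Compose boost 3: (0.199 + 0.375795)/(1 + 0.199×0.375795) = 0.574795/1.07478 = 0.5348

u ≈ 0.5348c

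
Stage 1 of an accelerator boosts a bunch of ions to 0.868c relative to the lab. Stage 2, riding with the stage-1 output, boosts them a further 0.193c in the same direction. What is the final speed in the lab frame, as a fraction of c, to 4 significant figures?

u ≈ 0.9088c

Compose boost 2: (0.193 + 0.868)/(1 + 0.193×0.868) = 1.061/1.16752 = 0.9088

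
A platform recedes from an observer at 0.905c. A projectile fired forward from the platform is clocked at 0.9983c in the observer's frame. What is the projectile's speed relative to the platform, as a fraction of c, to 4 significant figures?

u' ≈ 0.9665c

Inverse velocity addition: u' = (u − v)/(1 − uv/c²)
= (0.9983 − 0.905)/(1 − 0.9983×0.905) = 0.09330/0.0965385 = 0.9665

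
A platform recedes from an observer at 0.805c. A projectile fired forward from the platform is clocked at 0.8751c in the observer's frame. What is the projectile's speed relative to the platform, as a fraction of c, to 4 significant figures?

u' ≈ 0.2372c

Inverse velocity addition: u' = (u − v)/(1 − uv/c²)
= (0.8751 − 0.805)/(1 − 0.8751×0.805) = 0.07010/0.295544 = 0.2372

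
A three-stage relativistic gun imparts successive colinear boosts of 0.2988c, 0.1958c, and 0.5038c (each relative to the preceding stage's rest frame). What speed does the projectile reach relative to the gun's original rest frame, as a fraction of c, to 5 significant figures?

Compose boost 2: (0.1958 + 0.2988)/(1 + 0.1958×0.2988) = 0.49460/1.058505 = 0.4672628
Compose boost 3: (0.5038 + 0.4672628)/(1 + 0.5038×0.4672628) = 0.9710628/1.235407 = 0.78603

u ≈ 0.78603c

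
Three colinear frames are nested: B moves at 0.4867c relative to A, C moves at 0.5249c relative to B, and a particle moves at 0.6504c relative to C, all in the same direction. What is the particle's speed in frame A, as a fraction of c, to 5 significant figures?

Compose boost 2: (0.5249 + 0.4867)/(1 + 0.5249×0.4867) = 1.0116/1.255469 = 0.8057548
Compose boost 3: (0.6504 + 0.8057548)/(1 + 0.6504×0.8057548) = 1.456155/1.524063 = 0.95544

u ≈ 0.95544c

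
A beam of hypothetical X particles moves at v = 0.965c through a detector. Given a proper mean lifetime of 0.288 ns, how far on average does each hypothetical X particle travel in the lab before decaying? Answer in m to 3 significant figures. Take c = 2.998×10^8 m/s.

d ≈ 0.318 m

γ = 1/√(1 − 0.965²) = 3.8132
Dilated lifetime: Δt = γτ₀ = 3.8132 × 0.288 ns = 1.0982 ns
d = vΔt = 0.965c × 1.0982 ns = 2.8931×10^8 m/s × 1.0982×10^-9 s = 0.318 m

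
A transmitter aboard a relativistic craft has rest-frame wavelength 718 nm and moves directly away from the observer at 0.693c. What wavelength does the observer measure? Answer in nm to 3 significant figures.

λ_obs ≈ 1690 nm

Relativistic Doppler: λ_obs = λ_src √((1+β)/(1−β))
= 718 × √(1.6930/0.30700) = 718 × 2.3483 = 1690 nm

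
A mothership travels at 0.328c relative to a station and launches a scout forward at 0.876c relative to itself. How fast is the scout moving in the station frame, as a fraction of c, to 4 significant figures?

Compose boost 2: (0.876 + 0.328)/(1 + 0.876×0.328) = 1.204/1.28733 = 0.9353

u ≈ 0.9353c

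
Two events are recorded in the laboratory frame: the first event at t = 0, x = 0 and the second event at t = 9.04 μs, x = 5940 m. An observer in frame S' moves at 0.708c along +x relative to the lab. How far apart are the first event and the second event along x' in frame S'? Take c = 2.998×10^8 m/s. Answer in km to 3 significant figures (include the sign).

γ = 1/√(1 − 0.708²) = 1.4160
Δx' = γ(Δx − vΔt) = 1.4160 × (5940 m − 0.708×(2.998×10^8 m/s)×9.04×10^-6 s)
= 1.4160 × (4021.2 m) = 5.69 km

Δx' ≈ 5.69 km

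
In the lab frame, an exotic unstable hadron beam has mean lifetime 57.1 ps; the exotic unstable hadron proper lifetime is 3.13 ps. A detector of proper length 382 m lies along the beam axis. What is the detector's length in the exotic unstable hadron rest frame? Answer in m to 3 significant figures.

Time dilation ⇒ γ = Δt/τ₀ = 57.1/3.13 = 18.243
Length contraction: L = L₀/γ = 382/18.243 = 20.9 m

L ≈ 20.9 m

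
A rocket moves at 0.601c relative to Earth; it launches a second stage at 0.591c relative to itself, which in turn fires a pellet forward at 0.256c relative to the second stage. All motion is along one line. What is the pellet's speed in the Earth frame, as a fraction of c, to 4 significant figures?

Compose boost 2: (0.591 + 0.601)/(1 + 0.591×0.601) = 1.192/1.35519 = 0.879581
Compose boost 3: (0.256 + 0.879581)/(1 + 0.256×0.879581) = 1.13558/1.22517 = 0.9269

u ≈ 0.9269c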